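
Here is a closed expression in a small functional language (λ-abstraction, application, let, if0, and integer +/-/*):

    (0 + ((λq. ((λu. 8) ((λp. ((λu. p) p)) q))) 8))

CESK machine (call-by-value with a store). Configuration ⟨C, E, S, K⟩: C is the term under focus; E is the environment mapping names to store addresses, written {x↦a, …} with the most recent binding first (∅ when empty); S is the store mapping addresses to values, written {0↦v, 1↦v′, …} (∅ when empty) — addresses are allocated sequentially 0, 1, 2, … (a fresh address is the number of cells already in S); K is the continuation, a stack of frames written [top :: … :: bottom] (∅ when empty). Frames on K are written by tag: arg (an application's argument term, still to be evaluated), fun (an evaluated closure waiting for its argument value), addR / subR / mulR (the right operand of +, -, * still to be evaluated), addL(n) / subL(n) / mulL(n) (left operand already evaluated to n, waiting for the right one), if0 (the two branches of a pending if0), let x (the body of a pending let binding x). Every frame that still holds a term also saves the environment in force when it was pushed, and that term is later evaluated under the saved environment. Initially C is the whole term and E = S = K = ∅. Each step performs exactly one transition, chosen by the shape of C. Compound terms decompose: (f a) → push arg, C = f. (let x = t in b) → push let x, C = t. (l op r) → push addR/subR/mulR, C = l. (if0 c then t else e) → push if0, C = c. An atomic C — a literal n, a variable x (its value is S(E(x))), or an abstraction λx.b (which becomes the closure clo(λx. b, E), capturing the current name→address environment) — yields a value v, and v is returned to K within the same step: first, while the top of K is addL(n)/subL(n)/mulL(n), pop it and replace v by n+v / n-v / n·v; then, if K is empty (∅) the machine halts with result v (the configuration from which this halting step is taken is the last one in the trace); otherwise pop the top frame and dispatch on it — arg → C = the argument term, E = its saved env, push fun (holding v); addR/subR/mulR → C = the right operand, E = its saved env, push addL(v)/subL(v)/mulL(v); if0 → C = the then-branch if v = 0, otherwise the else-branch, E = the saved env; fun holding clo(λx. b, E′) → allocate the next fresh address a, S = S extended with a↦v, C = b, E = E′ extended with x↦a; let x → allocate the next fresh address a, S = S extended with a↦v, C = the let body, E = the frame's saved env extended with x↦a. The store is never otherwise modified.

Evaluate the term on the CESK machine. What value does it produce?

Answer: 8

Execution trace:
step 0: [C=(0 + ((λq. ((λu. 8) ((λp. ((λu. p) p)) q))) 8)) | E=∅ | S=∅ | K=∅]
step 1: [C=0 | E=∅ | S=∅ | K=[addR]]
step 2: [C=((λq. ((λu. 8) ((λp. ((λu. p) p)) q))) 8) | E=∅ | S=∅ | K=[addL(0)]]
step 3: [C=(λq. ((λu. 8) ((λp. ((λu. p) p)) q))) | E=∅ | S=∅ | K=[arg :: addL(0)]]
step 4: [C=8 | E=∅ | S=∅ | K=[fun :: addL(0)]]
step 5: [C=((λu. 8) ((λp. ((λu. p) p)) q)) | E={q↦0} | S={0↦8} | K=[addL(0)]]
step 6: [C=(λu. 8) | E={q↦0} | S={0↦8} | K=[arg :: addL(0)]]
step 7: [C=((λp. ((λu. p) p)) q) | E={q↦0} | S={0↦8} | K=[fun :: addL(0)]]
step 8: [C=(λp. ((λu. p) p)) | E={q↦0} | S={0↦8} | K=[arg :: fun :: addL(0)]]
step 9: [C=q | E={q↦0} | S={0↦8} | K=[fun :: fun :: addL(0)]]
step 10: [C=((λu. p) p) | E={p↦1, q↦0} | S={0↦8, 1↦8} | K=[fun :: addL(0)]]
step 11: [C=(λu. p) | E={p↦1, q↦0} | S={0↦8, 1↦8} | K=[arg :: fun :: addL(0)]]
step 12: [C=p | E={p↦1, q↦0} | S={0↦8, 1↦8} | K=[fun :: fun :: addL(0)]]
step 13: [C=p | E={u↦2, p↦1, q↦0} | S={0↦8, 1↦8, 2↦8} | K=[fun :: addL(0)]]
step 14: [C=8 | E={u↦3, q↦0} | S={0↦8, 1↦8, 2↦8, 3↦8} | K=[addL(0)]]
→ final value 8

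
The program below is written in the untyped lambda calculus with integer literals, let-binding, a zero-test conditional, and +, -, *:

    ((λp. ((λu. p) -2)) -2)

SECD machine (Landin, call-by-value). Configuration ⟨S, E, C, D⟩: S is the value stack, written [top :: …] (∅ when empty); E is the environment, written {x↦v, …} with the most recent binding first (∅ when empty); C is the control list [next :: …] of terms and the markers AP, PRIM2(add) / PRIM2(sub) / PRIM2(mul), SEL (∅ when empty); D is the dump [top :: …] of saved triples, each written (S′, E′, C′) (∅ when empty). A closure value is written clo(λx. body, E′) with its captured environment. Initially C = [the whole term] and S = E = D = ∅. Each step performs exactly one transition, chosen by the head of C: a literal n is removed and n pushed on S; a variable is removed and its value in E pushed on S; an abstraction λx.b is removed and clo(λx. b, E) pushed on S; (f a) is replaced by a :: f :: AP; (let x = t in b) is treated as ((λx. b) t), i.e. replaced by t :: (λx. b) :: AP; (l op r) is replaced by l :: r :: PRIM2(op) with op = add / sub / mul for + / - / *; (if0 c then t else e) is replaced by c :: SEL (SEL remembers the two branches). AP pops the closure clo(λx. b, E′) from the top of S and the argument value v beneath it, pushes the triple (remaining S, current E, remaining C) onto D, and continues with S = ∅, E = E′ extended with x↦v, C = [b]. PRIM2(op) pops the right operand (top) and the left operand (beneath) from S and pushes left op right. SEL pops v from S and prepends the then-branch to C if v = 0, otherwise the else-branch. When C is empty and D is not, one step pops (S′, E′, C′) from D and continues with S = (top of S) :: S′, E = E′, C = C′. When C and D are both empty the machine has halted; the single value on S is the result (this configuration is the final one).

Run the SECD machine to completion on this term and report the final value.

0. <S=∅, E=∅, C=[((λp. ((λu. p) -2)) -2)], D=∅>
1. <S=∅, E=∅, C=[-2 :: (λp. ((λu. p) -2)) :: AP], D=∅>
2. <S=[-2], E=∅, C=[(λp. ((λu. p) -2)) :: AP], D=∅>
3. <S=[clo(λp. ((λu. p) -2), ∅) :: -2], E=∅, C=[AP], D=∅>
4. <S=∅, E={p↦-2}, C=[((λu. p) -2)], D=[(∅, ∅, ∅)]>
5. <S=∅, E={p↦-2}, C=[-2 :: (λu. p) :: AP], D=[(∅, ∅, ∅)]>
6. <S=[-2], E={p↦-2}, C=[(λu. p) :: AP], D=[(∅, ∅, ∅)]>
7. <S=[clo(λu. p, {p↦-2}) :: -2], E={p↦-2}, C=[AP], D=[(∅, ∅, ∅)]>
8. <S=∅, E={u↦-2, p↦-2}, C=[p], D=[(∅, {p↦-2}, ∅) :: (∅, ∅, ∅)]>
9. <S=[-2], E={u↦-2, p↦-2}, C=∅, D=[(∅, {p↦-2}, ∅) :: (∅, ∅, ∅)]>
10. <S=[-2], E={p↦-2}, C=∅, D=[(∅, ∅, ∅)]>
11. <S=[-2], E=∅, C=∅, D=∅>
→ final value -2

Answer: -2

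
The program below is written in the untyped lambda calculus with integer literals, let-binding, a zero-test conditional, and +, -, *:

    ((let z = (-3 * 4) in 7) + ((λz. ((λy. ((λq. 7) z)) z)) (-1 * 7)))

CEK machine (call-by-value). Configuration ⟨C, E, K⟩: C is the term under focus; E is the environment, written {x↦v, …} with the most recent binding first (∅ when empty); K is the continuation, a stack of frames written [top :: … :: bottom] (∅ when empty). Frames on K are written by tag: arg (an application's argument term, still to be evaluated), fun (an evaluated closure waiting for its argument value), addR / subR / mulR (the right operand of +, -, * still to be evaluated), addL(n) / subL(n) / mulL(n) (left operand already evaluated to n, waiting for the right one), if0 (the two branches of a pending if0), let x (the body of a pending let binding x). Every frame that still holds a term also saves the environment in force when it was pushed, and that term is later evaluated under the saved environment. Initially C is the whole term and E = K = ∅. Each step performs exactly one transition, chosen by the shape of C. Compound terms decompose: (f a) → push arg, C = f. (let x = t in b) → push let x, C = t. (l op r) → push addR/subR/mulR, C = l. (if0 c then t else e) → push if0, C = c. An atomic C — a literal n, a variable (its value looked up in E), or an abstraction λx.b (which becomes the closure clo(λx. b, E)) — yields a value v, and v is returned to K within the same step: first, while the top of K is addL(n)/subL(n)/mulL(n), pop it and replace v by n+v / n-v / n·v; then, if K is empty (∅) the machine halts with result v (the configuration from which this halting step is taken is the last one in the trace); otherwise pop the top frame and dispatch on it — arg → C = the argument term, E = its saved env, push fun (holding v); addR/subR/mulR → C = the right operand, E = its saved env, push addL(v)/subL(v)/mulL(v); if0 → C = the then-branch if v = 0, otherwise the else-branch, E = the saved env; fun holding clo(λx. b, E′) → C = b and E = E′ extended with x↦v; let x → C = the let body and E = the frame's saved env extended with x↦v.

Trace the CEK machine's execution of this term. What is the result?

t=0: [C=((let z = (-3 * 4) in 7) + ((λz. ((λy. ((λq. 7) z)) z)) (-1 * 7))) | E=∅ | K=∅]
t=1: [C=(let z = (-3 * 4) in 7) | E=∅ | K=[addR]]
t=2: [C=(-3 * 4) | E=∅ | K=[let z :: addR]]
t=3: [C=-3 | E=∅ | K=[mulR :: let z :: addR]]
t=4: [C=4 | E=∅ | K=[mulL(-3) :: let z :: addR]]
t=5: [C=7 | E={z↦-12} | K=[addR]]
t=6: [C=((λz. ((λy. ((λq. 7) z)) z)) (-1 * 7)) | E=∅ | K=[addL(7)]]
t=7: [C=(λz. ((λy. ((λq. 7) z)) z)) | E=∅ | K=[arg :: addL(7)]]
t=8: [C=(-1 * 7) | E=∅ | K=[fun :: addL(7)]]
t=9: [C=-1 | E=∅ | K=[mulR :: fun :: addL(7)]]
t=10: [C=7 | E=∅ | K=[mulL(-1) :: fun :: addL(7)]]
t=11: [C=((λy. ((λq. 7) z)) z) | E={z↦-7} | K=[addL(7)]]
t=12: [C=(λy. ((λq. 7) z)) | E={z↦-7} | K=[arg :: addL(7)]]
t=13: [C=z | E={z↦-7} | K=[fun :: addL(7)]]
t=14: [C=((λq. 7) z) | E={y↦-7, z↦-7} | K=[addL(7)]]
t=15: [C=(λq. 7) | E={y↦-7, z↦-7} | K=[arg :: addL(7)]]
t=16: [C=z | E={y↦-7, z↦-7} | K=[fun :: addL(7)]]
t=17: [C=7 | E={q↦-7, y↦-7, z↦-7} | K=[addL(7)]]
→ final value 14

Answer: 14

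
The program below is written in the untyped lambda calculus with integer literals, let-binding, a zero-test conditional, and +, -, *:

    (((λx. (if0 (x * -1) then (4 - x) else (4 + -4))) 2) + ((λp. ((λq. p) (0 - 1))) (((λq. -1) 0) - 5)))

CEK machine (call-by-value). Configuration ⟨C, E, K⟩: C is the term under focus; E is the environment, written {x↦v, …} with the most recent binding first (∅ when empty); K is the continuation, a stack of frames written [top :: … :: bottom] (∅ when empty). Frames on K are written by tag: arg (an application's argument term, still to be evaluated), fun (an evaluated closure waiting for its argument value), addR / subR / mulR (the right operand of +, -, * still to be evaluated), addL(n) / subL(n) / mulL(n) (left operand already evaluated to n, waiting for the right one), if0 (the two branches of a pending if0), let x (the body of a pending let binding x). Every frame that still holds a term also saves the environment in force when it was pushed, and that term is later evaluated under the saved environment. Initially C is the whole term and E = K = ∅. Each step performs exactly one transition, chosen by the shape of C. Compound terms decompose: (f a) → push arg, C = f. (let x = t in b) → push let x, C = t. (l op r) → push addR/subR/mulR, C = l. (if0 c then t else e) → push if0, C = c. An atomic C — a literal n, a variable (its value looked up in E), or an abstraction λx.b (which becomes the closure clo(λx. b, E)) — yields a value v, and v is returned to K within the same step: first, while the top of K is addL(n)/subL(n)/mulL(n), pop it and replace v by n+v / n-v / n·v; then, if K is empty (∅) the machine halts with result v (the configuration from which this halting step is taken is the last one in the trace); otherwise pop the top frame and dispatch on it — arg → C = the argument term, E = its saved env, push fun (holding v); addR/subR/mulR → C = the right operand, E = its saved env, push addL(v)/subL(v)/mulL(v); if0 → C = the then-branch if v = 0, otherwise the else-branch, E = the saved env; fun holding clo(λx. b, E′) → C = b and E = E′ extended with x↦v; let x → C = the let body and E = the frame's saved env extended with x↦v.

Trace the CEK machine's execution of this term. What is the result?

t=0: ⟨C=(((λx. (if0 (x * -1) then (4 - x) else (4 + -4))) 2) + ((λp. ((λq. p) (0 - 1))) (((λq. -1) 0) - 5))); E=∅; K=∅⟩
t=1: ⟨C=((λx. (if0 (x * -1) then (4 - x) else (4 + -4))) 2); E=∅; K=[addR]⟩
t=2: ⟨C=(λx. (if0 (x * -1) then (4 - x) else (4 + -4))); E=∅; K=[arg :: addR]⟩
t=3: ⟨C=2; E=∅; K=[fun :: addR]⟩
t=4: ⟨C=(if0 (x * -1) then (4 - x) else (4 + -4)); E={x↦2}; K=[addR]⟩
t=5: ⟨C=(x * -1); E={x↦2}; K=[if0 :: addR]⟩
t=6: ⟨C=x; E={x↦2}; K=[mulR :: if0 :: addR]⟩
t=7: ⟨C=-1; E={x↦2}; K=[mulL(2) :: if0 :: addR]⟩
t=8: ⟨C=(4 + -4); E={x↦2}; K=[addR]⟩
t=9: ⟨C=4; E={x↦2}; K=[addR :: addR]⟩
t=10: ⟨C=-4; E={x↦2}; K=[addL(4) :: addR]⟩
t=11: ⟨C=((λp. ((λq. p) (0 - 1))) (((λq. -1) 0) - 5)); E=∅; K=[addL(0)]⟩
t=12: ⟨C=(λp. ((λq. p) (0 - 1))); E=∅; K=[arg :: addL(0)]⟩
t=13: ⟨C=(((λq. -1) 0) - 5); E=∅; K=[fun :: addL(0)]⟩
t=14: ⟨C=((λq. -1) 0); E=∅; K=[subR :: fun :: addL(0)]⟩
t=15: ⟨C=(λq. -1); E=∅; K=[arg :: subR :: fun :: addL(0)]⟩
t=16: ⟨C=0; E=∅; K=[fun :: subR :: fun :: addL(0)]⟩
t=17: ⟨C=-1; E={q↦0}; K=[subR :: fun :: addL(0)]⟩
t=18: ⟨C=5; E=∅; K=[subL(-1) :: fun :: addL(0)]⟩
t=19: ⟨C=((λq. p) (0 - 1)); E={p↦-6}; K=[addL(0)]⟩
t=20: ⟨C=(λq. p); E={p↦-6}; K=[arg :: addL(0)]⟩
t=21: ⟨C=(0 - 1); E={p↦-6}; K=[fun :: addL(0)]⟩
t=22: ⟨C=0; E={p↦-6}; K=[subR :: fun :: addL(0)]⟩
t=23: ⟨C=1; E={p↦-6}; K=[subL(0) :: fun :: addL(0)]⟩
t=24: ⟨C=p; E={q↦-1, p↦-6}; K=[addL(0)]⟩
→ final value -6

Answer: -6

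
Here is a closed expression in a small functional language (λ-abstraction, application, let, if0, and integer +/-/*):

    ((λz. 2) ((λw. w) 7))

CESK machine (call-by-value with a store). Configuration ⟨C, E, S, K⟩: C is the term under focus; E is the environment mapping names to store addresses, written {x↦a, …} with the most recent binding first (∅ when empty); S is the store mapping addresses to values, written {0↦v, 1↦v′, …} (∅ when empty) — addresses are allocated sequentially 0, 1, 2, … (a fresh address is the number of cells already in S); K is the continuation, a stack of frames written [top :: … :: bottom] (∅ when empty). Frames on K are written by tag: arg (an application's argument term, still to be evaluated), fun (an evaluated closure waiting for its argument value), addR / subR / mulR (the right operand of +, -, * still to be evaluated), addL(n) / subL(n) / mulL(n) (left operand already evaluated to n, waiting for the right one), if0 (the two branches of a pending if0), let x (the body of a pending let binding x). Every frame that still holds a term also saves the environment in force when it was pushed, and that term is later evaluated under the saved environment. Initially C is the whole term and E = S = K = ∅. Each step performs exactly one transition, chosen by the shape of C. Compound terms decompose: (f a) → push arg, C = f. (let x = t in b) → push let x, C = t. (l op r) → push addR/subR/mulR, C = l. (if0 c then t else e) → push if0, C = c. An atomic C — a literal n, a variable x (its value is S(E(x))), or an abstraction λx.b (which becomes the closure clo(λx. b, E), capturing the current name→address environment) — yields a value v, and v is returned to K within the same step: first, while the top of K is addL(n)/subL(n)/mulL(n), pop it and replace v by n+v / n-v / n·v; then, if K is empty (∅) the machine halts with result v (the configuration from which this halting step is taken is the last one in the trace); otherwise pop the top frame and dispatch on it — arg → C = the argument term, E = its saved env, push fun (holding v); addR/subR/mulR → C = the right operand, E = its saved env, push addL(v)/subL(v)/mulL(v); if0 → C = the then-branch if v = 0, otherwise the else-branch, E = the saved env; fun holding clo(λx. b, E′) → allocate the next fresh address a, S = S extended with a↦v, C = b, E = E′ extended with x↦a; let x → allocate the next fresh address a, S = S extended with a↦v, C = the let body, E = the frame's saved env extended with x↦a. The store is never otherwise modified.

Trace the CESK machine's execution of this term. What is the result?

0. ⟨C=((λz. 2) ((λw. w) 7)); E=∅; S=∅; K=∅⟩
1. ⟨C=(λz. 2); E=∅; S=∅; K=[arg]⟩
2. ⟨C=((λw. w) 7); E=∅; S=∅; K=[fun]⟩
3. ⟨C=(λw. w); E=∅; S=∅; K=[arg :: fun]⟩
4. ⟨C=7; E=∅; S=∅; K=[fun :: fun]⟩
5. ⟨C=w; E={w↦0}; S={0↦7}; K=[fun]⟩
6. ⟨C=2; E={z↦1}; S={0↦7, 1↦7}; K=∅⟩
→ final value 2

Answer: 2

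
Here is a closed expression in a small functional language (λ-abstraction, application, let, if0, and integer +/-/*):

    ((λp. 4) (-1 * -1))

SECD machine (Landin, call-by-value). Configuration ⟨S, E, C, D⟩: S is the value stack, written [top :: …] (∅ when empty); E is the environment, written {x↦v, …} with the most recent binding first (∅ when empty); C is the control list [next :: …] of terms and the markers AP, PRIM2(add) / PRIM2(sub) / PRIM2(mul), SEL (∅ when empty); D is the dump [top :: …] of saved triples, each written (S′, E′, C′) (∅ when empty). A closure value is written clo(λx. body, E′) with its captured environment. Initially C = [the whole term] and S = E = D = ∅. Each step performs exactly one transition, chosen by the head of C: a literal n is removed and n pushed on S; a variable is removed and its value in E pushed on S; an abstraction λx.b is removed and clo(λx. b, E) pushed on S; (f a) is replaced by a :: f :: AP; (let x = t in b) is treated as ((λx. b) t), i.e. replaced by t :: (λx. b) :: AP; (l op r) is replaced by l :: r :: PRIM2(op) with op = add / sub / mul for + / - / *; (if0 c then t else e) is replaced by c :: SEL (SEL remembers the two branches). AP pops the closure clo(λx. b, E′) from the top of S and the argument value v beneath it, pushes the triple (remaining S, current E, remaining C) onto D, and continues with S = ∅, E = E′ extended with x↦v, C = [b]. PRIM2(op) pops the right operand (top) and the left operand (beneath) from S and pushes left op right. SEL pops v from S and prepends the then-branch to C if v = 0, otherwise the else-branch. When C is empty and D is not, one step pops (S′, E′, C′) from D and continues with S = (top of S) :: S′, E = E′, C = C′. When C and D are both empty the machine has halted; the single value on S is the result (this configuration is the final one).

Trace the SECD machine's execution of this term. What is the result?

Answer: 4

Execution trace:
t=0: ⟨S=∅; E=∅; C=[((λp. 4) (-1 * -1))]; D=∅⟩
t=1: ⟨S=∅; E=∅; C=[(-1 * -1) :: (λp. 4) :: AP]; D=∅⟩
t=2: ⟨S=∅; E=∅; C=[-1 :: -1 :: PRIM2(mul) :: (λp. 4) :: AP]; D=∅⟩
t=3: ⟨S=[-1]; E=∅; C=[-1 :: PRIM2(mul) :: (λp. 4) :: AP]; D=∅⟩
t=4: ⟨S=[-1 :: -1]; E=∅; C=[PRIM2(mul) :: (λp. 4) :: AP]; D=∅⟩
t=5: ⟨S=[1]; E=∅; C=[(λp. 4) :: AP]; D=∅⟩
t=6: ⟨S=[clo(λp. 4, ∅) :: 1]; E=∅; C=[AP]; D=∅⟩
t=7: ⟨S=∅; E={p↦1}; C=[4]; D=[(∅, ∅, ∅)]⟩
t=8: ⟨S=[4]; E={p↦1}; C=∅; D=[(∅, ∅, ∅)]⟩
t=9: ⟨S=[4]; E=∅; C=∅; D=∅⟩
→ final value 4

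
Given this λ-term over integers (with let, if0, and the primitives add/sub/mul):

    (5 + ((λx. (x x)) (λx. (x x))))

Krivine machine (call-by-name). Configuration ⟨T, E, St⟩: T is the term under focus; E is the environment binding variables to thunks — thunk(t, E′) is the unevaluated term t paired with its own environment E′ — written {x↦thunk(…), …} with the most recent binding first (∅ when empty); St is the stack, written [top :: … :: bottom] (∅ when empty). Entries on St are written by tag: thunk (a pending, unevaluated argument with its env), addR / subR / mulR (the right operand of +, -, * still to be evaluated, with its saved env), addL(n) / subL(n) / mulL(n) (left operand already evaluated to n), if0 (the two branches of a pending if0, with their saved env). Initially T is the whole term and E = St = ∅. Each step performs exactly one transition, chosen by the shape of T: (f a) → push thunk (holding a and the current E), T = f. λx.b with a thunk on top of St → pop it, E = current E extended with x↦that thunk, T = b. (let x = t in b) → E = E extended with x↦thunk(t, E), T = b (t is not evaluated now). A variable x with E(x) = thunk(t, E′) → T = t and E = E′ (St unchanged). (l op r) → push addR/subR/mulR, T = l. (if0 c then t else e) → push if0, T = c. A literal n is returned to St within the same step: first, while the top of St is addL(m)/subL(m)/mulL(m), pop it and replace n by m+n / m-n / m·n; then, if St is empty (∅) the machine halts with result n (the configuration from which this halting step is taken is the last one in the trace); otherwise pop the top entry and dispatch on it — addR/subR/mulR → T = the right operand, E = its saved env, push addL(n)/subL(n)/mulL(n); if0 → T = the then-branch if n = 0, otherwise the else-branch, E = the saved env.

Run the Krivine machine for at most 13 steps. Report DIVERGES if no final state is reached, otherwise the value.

[0] <T=(5 + ((λx. (x x)) (λx. (x x)))), E=∅, St=∅>
[1] <T=5, E=∅, St=[addR]>
[2] <T=((λx. (x x)) (λx. (x x))), E=∅, St=[addL(5)]>
[3] <T=(λx. (x x)), E=∅, St=[thunk :: addL(5)]>
[4] <T=(x x), E={x↦thunk((λx. (x x)), ∅)}, St=[addL(5)]>
[5] <T=x, E={x↦thunk((λx. (x x)), ∅)}, St=[thunk :: addL(5)]>
[6] <T=(λx. (x x)), E=∅, St=[thunk :: addL(5)]>
[7] <T=(x x), E={x↦thunk(x, {x↦thunk((λx. (x x)), ∅)})}, St=[addL(5)]>
[8] <T=x, E={x↦thunk(x, {x↦thunk((λx. (x x)), ∅)})}, St=[thunk :: addL(5)]>
[9] <T=x, E={x↦thunk((λx. (x x)), ∅)}, St=[thunk :: addL(5)]>
[10] <T=(λx. (x x)), E=∅, St=[thunk :: addL(5)]>
[11] <T=(x x), E={x↦thunk(x, {x↦thunk(x, {x↦thunk((λx. (x x)), ∅)})})}, St=[addL(5)]>
[12] <T=x, E={x↦thunk(x, {x↦thunk(x, {x↦thunk((λx. (x x)), ∅)})})}, St=[thunk :: addL(5)]>
[13] <T=x, E={x↦thunk(x, {x↦thunk((λx. (x x)), ∅)})}, St=[thunk :: addL(5)]>
→ 13 transitions taken and the configuration is still not final: no result within 13 steps

Answer: DIVERGES (no final state within 13 steps)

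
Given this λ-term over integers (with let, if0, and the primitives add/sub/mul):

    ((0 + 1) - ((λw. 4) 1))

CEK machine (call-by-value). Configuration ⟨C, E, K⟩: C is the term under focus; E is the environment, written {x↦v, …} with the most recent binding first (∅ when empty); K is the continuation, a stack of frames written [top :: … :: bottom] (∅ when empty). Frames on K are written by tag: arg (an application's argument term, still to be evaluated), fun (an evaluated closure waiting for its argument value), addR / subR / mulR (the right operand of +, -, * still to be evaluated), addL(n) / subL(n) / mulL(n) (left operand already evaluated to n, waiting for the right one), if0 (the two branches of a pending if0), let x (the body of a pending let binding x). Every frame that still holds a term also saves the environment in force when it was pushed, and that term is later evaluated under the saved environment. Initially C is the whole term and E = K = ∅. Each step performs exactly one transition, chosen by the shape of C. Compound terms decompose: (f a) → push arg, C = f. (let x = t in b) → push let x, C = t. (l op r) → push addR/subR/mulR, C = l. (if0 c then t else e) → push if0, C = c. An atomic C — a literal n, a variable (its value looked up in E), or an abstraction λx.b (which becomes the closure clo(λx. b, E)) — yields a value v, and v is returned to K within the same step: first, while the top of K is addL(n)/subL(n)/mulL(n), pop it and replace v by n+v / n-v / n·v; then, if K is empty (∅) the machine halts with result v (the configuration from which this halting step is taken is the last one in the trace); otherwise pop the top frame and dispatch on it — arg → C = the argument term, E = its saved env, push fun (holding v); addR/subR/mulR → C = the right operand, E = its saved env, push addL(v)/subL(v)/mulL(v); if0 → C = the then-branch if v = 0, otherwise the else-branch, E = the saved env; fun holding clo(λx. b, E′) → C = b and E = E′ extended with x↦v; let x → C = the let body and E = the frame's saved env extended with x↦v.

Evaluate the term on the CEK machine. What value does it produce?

Answer: -3

Execution trace:
step 0: ⟨C=((0 + 1) - ((λw. 4) 1)); E=∅; K=∅⟩
step 1: ⟨C=(0 + 1); E=∅; K=[subR]⟩
step 2: ⟨C=0; E=∅; K=[addR :: subR]⟩
step 3: ⟨C=1; E=∅; K=[addL(0) :: subR]⟩
step 4: ⟨C=((λw. 4) 1); E=∅; K=[subL(1)]⟩
step 5: ⟨C=(λw. 4); E=∅; K=[arg :: subL(1)]⟩
step 6: ⟨C=1; E=∅; K=[fun :: subL(1)]⟩
step 7: ⟨C=4; E={w↦1}; K=[subL(1)]⟩
→ final value -3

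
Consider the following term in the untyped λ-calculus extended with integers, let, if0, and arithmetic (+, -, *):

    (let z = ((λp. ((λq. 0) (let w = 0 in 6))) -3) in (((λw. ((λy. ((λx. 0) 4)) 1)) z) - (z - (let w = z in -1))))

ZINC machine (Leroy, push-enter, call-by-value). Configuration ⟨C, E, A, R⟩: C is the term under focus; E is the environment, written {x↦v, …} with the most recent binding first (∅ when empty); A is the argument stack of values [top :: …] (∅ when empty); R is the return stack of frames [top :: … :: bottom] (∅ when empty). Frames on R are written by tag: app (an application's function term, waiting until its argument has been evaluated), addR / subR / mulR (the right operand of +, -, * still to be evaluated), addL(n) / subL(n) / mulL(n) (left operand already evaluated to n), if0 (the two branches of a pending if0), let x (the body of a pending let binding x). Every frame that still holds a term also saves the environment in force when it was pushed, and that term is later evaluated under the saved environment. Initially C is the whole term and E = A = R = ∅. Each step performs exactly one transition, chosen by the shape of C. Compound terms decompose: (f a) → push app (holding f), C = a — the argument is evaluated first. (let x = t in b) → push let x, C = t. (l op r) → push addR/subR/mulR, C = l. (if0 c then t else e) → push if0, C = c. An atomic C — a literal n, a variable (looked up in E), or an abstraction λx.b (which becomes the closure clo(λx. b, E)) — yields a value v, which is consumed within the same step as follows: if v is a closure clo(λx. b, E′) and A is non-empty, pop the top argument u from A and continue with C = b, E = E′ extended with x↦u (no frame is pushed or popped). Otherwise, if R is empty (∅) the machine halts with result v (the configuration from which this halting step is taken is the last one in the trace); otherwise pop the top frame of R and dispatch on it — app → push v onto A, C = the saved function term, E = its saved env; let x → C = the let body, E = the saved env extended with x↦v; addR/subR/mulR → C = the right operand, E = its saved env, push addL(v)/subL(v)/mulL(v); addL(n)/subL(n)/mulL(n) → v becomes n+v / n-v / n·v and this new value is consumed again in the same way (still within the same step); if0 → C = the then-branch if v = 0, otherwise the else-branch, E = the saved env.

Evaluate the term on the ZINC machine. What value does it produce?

0. ⟨C=(let z = ((λp. ((λq. 0) (let w = 0 in 6))) -3) in (((λw. ((λy. ((λx. 0) 4)) 1)) z) - (z - (let w = z in -1)))); E=∅; A=∅; R=∅⟩
1. ⟨C=((λp. ((λq. 0) (let w = 0 in 6))) -3); E=∅; A=∅; R=[let z]⟩
2. ⟨C=-3; E=∅; A=∅; R=[app :: let z]⟩
3. ⟨C=(λp. ((λq. 0) (let w = 0 in 6))); E=∅; A=[-3]; R=[let z]⟩
4. ⟨C=((λq. 0) (let w = 0 in 6)); E={p↦-3}; A=∅; R=[let z]⟩
5. ⟨C=(let w = 0 in 6); E={p↦-3}; A=∅; R=[app :: let z]⟩
6. ⟨C=0; E={p↦-3}; A=∅; R=[let w :: app :: let z]⟩
7. ⟨C=6; E={w↦0, p↦-3}; A=∅; R=[app :: let z]⟩
8. ⟨C=(λq. 0); E={p↦-3}; A=[6]; R=[let z]⟩
9. ⟨C=0; E={q↦6, p↦-3}; A=∅; R=[let z]⟩
10. ⟨C=(((λw. ((λy. ((λx. 0) 4)) 1)) z) - (z - (let w = z in -1))); E={z↦0}; A=∅; R=∅⟩
11. ⟨C=((λw. ((λy. ((λx. 0) 4)) 1)) z); E={z↦0}; A=∅; R=[subR]⟩
12. ⟨C=z; E={z↦0}; A=∅; R=[app :: subR]⟩
13. ⟨C=(λw. ((λy. ((λx. 0) 4)) 1)); E={z↦0}; A=[0]; R=[subR]⟩
14. ⟨C=((λy. ((λx. 0) 4)) 1); E={w↦0, z↦0}; A=∅; R=[subR]⟩
15. ⟨C=1; E={w↦0, z↦0}; A=∅; R=[app :: subR]⟩
16. ⟨C=(λy. ((λx. 0) 4)); E={w↦0, z↦0}; A=[1]; R=[subR]⟩
17. ⟨C=((λx. 0) 4); E={y↦1, w↦0, z↦0}; A=∅; R=[subR]⟩
18. ⟨C=4; E={y↦1, w↦0, z↦0}; A=∅; R=[app :: subR]⟩
19. ⟨C=(λx. 0); E={y↦1, w↦0, z↦0}; A=[4]; R=[subR]⟩
20. ⟨C=0; E={x↦4, y↦1, w↦0, z↦0}; A=∅; R=[subR]⟩
21. ⟨C=(z - (let w = z in -1)); E={z↦0}; A=∅; R=[subL(0)]⟩
22. ⟨C=z; E={z↦0}; A=∅; R=[subR :: subL(0)]⟩
23. ⟨C=(let w = z in -1); E={z↦0}; A=∅; R=[subL(0) :: subL(0)]⟩
24. ⟨C=z; E={z↦0}; A=∅; R=[let w :: subL(0) :: subL(0)]⟩
25. ⟨C=-1; E={w↦0, z↦0}; A=∅; R=[subL(0) :: subL(0)]⟩
→ final value -1

Answer: -1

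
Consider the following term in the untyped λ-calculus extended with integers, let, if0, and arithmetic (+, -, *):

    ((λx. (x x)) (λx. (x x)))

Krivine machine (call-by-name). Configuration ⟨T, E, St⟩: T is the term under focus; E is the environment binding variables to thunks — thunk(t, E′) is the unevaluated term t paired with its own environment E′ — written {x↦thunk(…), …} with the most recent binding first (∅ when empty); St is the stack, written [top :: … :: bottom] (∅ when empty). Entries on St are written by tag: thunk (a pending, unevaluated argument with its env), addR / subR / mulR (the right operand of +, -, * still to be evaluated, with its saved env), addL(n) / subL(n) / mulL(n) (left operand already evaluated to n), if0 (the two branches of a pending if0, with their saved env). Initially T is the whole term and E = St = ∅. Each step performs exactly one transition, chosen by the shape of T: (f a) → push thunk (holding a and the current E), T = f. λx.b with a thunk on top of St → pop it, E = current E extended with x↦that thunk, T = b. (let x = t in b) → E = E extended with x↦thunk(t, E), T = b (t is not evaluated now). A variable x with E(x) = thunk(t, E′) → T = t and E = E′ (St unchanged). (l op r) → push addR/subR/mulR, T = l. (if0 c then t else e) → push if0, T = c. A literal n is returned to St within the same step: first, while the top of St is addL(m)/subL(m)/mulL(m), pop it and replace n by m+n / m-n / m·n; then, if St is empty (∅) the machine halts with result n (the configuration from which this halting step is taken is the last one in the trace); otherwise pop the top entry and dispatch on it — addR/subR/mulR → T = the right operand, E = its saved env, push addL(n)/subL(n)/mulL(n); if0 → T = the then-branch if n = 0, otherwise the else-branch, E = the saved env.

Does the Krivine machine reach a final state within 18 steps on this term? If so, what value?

step 0: ⟨T=((λx. (x x)) (λx. (x x))); E=∅; St=∅⟩
step 1: ⟨T=(λx. (x x)); E=∅; St=[thunk]⟩
step 2: ⟨T=(x x); E={x↦thunk((λx. (x x)), ∅)}; St=∅⟩
step 3: ⟨T=x; E={x↦thunk((λx. (x x)), ∅)}; St=[thunk]⟩
step 4: ⟨T=(λx. (x x)); E=∅; St=[thunk]⟩
step 5: ⟨T=(x x); E={x↦thunk(x, {x↦thunk((λx. (x x)), ∅)})}; St=∅⟩
step 6: ⟨T=x; E={x↦thunk(x, {x↦thunk((λx. (x x)), ∅)})}; St=[thunk]⟩
step 7: ⟨T=x; E={x↦thunk((λx. (x x)), ∅)}; St=[thunk]⟩
step 8: ⟨T=(λx. (x x)); E=∅; St=[thunk]⟩
step 9: ⟨T=(x x); E={x↦thunk(x, {x↦thunk(x, {x↦thunk((λx. (x x)), ∅)})})}; St=∅⟩
step 10: ⟨T=x; E={x↦thunk(x, {x↦thunk(x, {x↦thunk((λx. (x x)), ∅)})})}; St=[thunk]⟩
step 11: ⟨T=x; E={x↦thunk(x, {x↦thunk((λx. (x x)), ∅)})}; St=[thunk]⟩
step 12: ⟨T=x; E={x↦thunk((λx. (x x)), ∅)}; St=[thunk]⟩
step 13: ⟨T=(λx. (x x)); E=∅; St=[thunk]⟩
step 14: ⟨T=(x x); E={x↦thunk(x, {x↦thunk(x, {x↦thunk(x, {x↦thunk((λx. (x x)), ∅)})})})}; St=∅⟩
step 15: ⟨T=x; E={x↦thunk(x, {x↦thunk(x, {x↦thunk(x, {x↦thunk((λx. (x x)), ∅)})})})}; St=[thunk]⟩
step 16: ⟨T=x; E={x↦thunk(x, {x↦thunk(x, {x↦thunk((λx. (x x)), ∅)})})}; St=[thunk]⟩
step 17: ⟨T=x; E={x↦thunk(x, {x↦thunk((λx. (x x)), ∅)})}; St=[thunk]⟩
step 18: ⟨T=x; E={x↦thunk((λx. (x x)), ∅)}; St=[thunk]⟩
→ 18 transitions taken and the configuration is still not final: no result within 18 steps

Answer: DIVERGES (no final state within 18 steps)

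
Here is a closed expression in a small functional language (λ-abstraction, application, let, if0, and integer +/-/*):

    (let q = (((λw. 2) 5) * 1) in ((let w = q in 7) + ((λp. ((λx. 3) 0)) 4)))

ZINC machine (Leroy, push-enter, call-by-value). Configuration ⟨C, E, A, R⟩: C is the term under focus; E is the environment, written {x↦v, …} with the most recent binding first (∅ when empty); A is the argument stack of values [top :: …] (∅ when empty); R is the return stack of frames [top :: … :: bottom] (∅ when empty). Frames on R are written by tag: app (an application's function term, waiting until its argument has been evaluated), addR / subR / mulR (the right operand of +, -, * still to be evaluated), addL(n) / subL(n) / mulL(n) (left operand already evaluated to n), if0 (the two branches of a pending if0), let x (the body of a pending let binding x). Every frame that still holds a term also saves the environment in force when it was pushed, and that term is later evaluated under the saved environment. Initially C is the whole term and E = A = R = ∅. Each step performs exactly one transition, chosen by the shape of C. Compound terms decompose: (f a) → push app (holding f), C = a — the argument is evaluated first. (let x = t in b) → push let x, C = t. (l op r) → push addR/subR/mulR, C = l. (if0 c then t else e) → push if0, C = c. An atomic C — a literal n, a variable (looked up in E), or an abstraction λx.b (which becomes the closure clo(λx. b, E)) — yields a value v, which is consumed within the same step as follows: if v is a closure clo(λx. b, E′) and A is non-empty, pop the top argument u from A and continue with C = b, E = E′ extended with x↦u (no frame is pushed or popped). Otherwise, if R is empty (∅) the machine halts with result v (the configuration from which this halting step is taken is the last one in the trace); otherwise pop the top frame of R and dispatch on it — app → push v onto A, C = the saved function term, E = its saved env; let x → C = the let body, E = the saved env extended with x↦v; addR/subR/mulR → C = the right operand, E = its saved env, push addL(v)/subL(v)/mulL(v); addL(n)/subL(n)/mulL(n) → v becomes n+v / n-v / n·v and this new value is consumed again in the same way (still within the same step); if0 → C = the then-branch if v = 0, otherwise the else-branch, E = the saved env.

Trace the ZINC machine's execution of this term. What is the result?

step 0: <C=(let q = (((λw. 2) 5) * 1) in ((let w = q in 7) + ((λp. ((λx. 3) 0)) 4))), E=∅, A=∅, R=∅>
step 1: <C=(((λw. 2) 5) * 1), E=∅, A=∅, R=[let q]>
step 2: <C=((λw. 2) 5), E=∅, A=∅, R=[mulR :: let q]>
step 3: <C=5, E=∅, A=∅, R=[app :: mulR :: let q]>
step 4: <C=(λw. 2), E=∅, A=[5], R=[mulR :: let q]>
step 5: <C=2, E={w↦5}, A=∅, R=[mulR :: let q]>
step 6: <C=1, E=∅, A=∅, R=[mulL(2) :: let q]>
step 7: <C=((let w = q in 7) + ((λp. ((λx. 3) 0)) 4)), E={q↦2}, A=∅, R=∅>
step 8: <C=(let w = q in 7), E={q↦2}, A=∅, R=[addR]>
step 9: <C=q, E={q↦2}, A=∅, R=[let w :: addR]>
step 10: <C=7, E={w↦2, q↦2}, A=∅, R=[addR]>
step 11: <C=((λp. ((λx. 3) 0)) 4), E={q↦2}, A=∅, R=[addL(7)]>
step 12: <C=4, E={q↦2}, A=∅, R=[app :: addL(7)]>
step 13: <C=(λp. ((λx. 3) 0)), E={q↦2}, A=[4], R=[addL(7)]>
step 14: <C=((λx. 3) 0), E={p↦4, q↦2}, A=∅, R=[addL(7)]>
step 15: <C=0, E={p↦4, q↦2}, A=∅, R=[app :: addL(7)]>
step 16: <C=(λx. 3), E={p↦4, q↦2}, A=[0], R=[addL(7)]>
step 17: <C=3, E={x↦0, p↦4, q↦2}, A=∅, R=[addL(7)]>
→ final value 10

Answer: 10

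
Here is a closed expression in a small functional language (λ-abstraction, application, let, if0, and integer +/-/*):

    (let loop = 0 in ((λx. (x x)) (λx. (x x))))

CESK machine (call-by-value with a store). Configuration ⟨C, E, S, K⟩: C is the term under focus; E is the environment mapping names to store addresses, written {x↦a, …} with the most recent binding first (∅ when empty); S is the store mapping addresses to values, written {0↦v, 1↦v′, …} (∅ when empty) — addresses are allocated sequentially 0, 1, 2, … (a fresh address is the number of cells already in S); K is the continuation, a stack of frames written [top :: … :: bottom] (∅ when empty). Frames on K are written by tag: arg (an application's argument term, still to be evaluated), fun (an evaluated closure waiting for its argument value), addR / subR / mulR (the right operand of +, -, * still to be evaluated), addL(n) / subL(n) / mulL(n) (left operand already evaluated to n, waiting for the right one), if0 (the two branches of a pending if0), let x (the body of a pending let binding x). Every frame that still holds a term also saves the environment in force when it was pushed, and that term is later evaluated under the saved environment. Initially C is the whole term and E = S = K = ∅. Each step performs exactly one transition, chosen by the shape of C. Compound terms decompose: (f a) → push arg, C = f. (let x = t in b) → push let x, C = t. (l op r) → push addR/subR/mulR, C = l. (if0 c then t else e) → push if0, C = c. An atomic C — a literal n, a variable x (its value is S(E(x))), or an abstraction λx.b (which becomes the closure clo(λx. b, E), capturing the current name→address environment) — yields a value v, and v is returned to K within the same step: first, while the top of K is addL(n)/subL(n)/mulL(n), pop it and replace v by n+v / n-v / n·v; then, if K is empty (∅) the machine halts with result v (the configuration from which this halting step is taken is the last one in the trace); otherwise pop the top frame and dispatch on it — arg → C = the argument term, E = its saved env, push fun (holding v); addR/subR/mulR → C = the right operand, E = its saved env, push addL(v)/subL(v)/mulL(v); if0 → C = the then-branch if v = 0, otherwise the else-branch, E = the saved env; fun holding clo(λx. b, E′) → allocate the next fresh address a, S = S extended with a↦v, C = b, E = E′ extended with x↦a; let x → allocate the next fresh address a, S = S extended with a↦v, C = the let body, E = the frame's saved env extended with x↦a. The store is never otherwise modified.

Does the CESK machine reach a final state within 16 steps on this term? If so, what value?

t=0: ⟨C=(let loop = 0 in ((λx. (x x)) (λx. (x x)))); E=∅; S=∅; K=∅⟩
t=1: ⟨C=0; E=∅; S=∅; K=[let loop]⟩
t=2: ⟨C=((λx. (x x)) (λx. (x x))); E={loop↦0}; S={0↦0}; K=∅⟩
t=3: ⟨C=(λx. (x x)); E={loop↦0}; S={0↦0}; K=[arg]⟩
t=4: ⟨C=(λx. (x x)); E={loop↦0}; S={0↦0}; K=[fun]⟩
t=5: ⟨C=(x x); E={x↦1, loop↦0}; S={0↦0, 1↦clo(λx. (x x), {loop↦0})}; K=∅⟩
t=6: ⟨C=x; E={x↦1, loop↦0}; S={0↦0, 1↦clo(λx. (x x), {loop↦0})}; K=[arg]⟩
t=7: ⟨C=x; E={x↦1, loop↦0}; S={0↦0, 1↦clo(λx. (x x), {loop↦0})}; K=[fun]⟩
t=8: ⟨C=(x x); E={x↦2, loop↦0}; S={0↦0, 1↦clo(λx. (x x), {loop↦0}), 2↦clo(λx. (x x), {loop↦0})}; K=∅⟩
t=9: ⟨C=x; E={x↦2, loop↦0}; S={0↦0, 1↦clo(λx. (x x), {loop↦0}), 2↦clo(λx. (x x), {loop↦0})}; K=[arg]⟩
t=10: ⟨C=x; E={x↦2, loop↦0}; S={0↦0, 1↦clo(λx. (x x), {loop↦0}), 2↦clo(λx. (x x), {loop↦0})}; K=[fun]⟩
t=11: ⟨C=(x x); E={x↦3, loop↦0}; S={0↦0, 1↦clo(λx. (x x), {loop↦0}), 2↦clo(λx. (x x), {loop↦0}), 3↦clo(λx. (x x), {loop↦0})}; K=∅⟩
t=12: ⟨C=x; E={x↦3, loop↦0}; S={0↦0, 1↦clo(λx. (x x), {loop↦0}), 2↦clo(λx. (x x), {loop↦0}), 3↦clo(λx. (x x), {loop↦0})}; K=[arg]⟩
t=13: ⟨C=x; E={x↦3, loop↦0}; S={0↦0, 1↦clo(λx. (x x), {loop↦0}), 2↦clo(λx. (x x), {loop↦0}), 3↦clo(λx. (x x), {loop↦0})}; K=[fun]⟩
t=14: ⟨C=(x x); E={x↦4, loop↦0}; S={0↦0, 1↦clo(λx. (x x), {loop↦0}), 2↦clo(λx. (x x), {loop↦0}), 3↦clo(λx. (x x), {loop↦0}), 4↦clo(λx. (x x), {loop↦0})}; K=∅⟩
t=15: ⟨C=x; E={x↦4, loop↦0}; S={0↦0, 1↦clo(λx. (x x), {loop↦0}), 2↦clo(λx. (x x), {loop↦0}), 3↦clo(λx. (x x), {loop↦0}), 4↦clo(λx. (x x), {loop↦0})}; K=[arg]⟩
t=16: ⟨C=x; E={x↦4, loop↦0}; S={0↦0, 1↦clo(λx. (x x), {loop↦0}), 2↦clo(λx. (x x), {loop↦0}), 3↦clo(λx. (x x), {loop↦0}), 4↦clo(λx. (x x), {loop↦0})}; K=[fun]⟩
→ 16 transitions taken and the configuration is still not final: no result within 16 steps

Answer: DIVERGES (no final state within 16 steps)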